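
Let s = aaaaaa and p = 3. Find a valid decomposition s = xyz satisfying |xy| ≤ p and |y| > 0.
x = 'aa', y = 'a', z = 'aaa'

For s = aaaaaa and p = 3, one valid decomposition is:
- x = 'aa' (length 2)
- y = 'a' (length 1)
- z = 'aaa' (length 3)

Verification:
- xyz = 'aa' + 'a' + 'aaa' = aaaaaa ✓
- |xy| = 3 ≤ 3 ✓
- |y| = 1 > 0 ✓

All pumping lemma constraints are satisfied.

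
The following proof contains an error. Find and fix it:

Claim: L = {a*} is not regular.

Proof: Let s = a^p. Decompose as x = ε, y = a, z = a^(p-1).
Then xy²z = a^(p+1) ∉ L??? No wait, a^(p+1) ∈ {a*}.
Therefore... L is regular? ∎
Error: The proof attempts to show a*  is not regular, but a* IS regular!

Correction: a* is a regular language (recognized by a simple DFA with one accepting state and self-loop on 'a'). The pumping lemma can only prove non-regularity, not regularity. For regular languages, pumping always works.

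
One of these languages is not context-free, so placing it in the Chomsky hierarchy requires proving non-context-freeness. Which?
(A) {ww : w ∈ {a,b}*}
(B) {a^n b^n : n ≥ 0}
(A) {ww : w ∈ {a,b}*}

(A) {ww : w ∈ {a,b}*} requires the CFL pumping lemma.

- {a^n b^n : n ≥ 0} is context-free (but not regular)
  • Can be shown non-regular with the regular pumping lemma
  • After pumping, the number of a's and b's become unequal

- {ww : w ∈ {a,b}*} is NOT context-free
  • Requires the CFL pumping lemma to prove
  • Even a PDA cannot compare two arbitrary halves symbol by symbol; CFL pumping on a^p b^p a^p b^p fails

The CFL pumping lemma is "stronger" in that it can prove non-membership
in the larger class of context-free languages.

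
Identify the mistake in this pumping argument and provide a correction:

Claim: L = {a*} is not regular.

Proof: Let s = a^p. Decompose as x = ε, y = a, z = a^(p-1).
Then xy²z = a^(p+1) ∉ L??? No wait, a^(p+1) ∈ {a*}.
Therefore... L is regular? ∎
Error: The proof attempts to show a*  is not regular, but a* IS regular!

Correction: a* is a regular language (recognized by a simple DFA with one accepting state and self-loop on 'a'). The pumping lemma can only prove non-regularity, not regularity. For regular languages, pumping always works.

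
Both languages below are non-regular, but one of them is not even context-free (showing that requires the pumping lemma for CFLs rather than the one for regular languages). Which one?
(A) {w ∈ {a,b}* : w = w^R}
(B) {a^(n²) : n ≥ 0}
(B) {a^(n²) : n ≥ 0}

(B) {a^(n²) : n ≥ 0} requires the CFL pumping lemma.

- {w ∈ {a,b}* : w = w^R} is context-free (but not regular)
  • Can be shown non-regular with the regular pumping lemma
  • After pumping, the string is no longer symmetric

- {a^(n²) : n ≥ 0} is NOT context-free
  • Requires the CFL pumping lemma to prove
  • Gaps between squares grow unboundedly

The CFL pumping lemma is "stronger" in that it can prove non-membership
in the larger class of context-free languages.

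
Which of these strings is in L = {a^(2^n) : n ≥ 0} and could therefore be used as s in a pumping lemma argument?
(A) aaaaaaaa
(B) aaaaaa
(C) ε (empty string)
(A) aaaaaaaa

The pumping lemma is applied to a string s that lies in L, so first check membership of each option:
- (A) aaaaaaaa has length 8 = 2^3, so it is in L ✓
- (B) aaaaaa has length 6, strictly between 2^2 = 4 and 2^3 = 8, so it is not in L ✗
- (C) ε has length 0, which is not a power of 2, so it is not in L ✗

Only (A) aaaaaaaa is in L, so it is the only candidate that could play the role of s.
(In a complete proof one picks s in terms of the pumping length p so that |s| ≥ p is guaranteed; a fixed string like aaaaaaaa illustrates the shape of such an s.)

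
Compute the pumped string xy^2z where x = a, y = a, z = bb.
aaabb

Given x = 'a', y = 'a', z = 'bb' and i = 2:

xy^2z = x + y·y·...·y (2 times) + z
       = 'a' + 'a'^2 + 'bb'
       = 'a' + 'aa' + 'bb'
       = 'aaabb'

The pumped string is 'aaabb' with length 5.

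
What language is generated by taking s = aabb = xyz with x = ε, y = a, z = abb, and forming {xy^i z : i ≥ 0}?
{xy^i z : i ≥ 0} = {a^(i+1) b^2 : i ≥ 0} = {abb, aabb, aaabb, ...}

With x = ε, y = a, z = abb: Starting with aabb and pumping the first 'a' (z = abb keeps the second 'a'), we get strings with i+1 a's followed by 2 b's for i = 0, 1, 2, ...; note bb is not produced because z always contributes one a.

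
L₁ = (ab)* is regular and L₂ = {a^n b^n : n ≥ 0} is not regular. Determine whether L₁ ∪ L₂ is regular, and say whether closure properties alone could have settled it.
No — L₁ ∪ L₂ is not regular.

Let U = (ab)* ∪ {a^n b^n}. If U were regular, then U ∩ aa*bb* would be regular (closure under intersection with a regular language). But (ab)* ∩ aa*bb* = {ab} and {a^n b^n} ∩ aa*bb* = {a^n b^n : n ≥ 1}, so U ∩ aa*bb* = {a^n b^n : n ≥ 1}, which is not regular. Hence U is not regular.

Note that the bare facts "L₁ regular, L₂ non-regular" do not settle the question by themselves: the closure of regular languages under ∪, ∩, complement and difference applies only when BOTH operands are regular. With a non-regular operand the result can come out regular or non-regular depending on the specific languages, so one has to work out L₁ ∪ L₂ for this particular pair, as above.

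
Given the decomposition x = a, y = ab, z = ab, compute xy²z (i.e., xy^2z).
aababab

Given x = 'a', y = 'ab', z = 'ab' and i = 2:

xy^2z = x + y·y·...·y (2 times) + z
       = 'a' + 'ab'^2 + 'ab'
       = 'a' + 'abab' + 'ab'
       = 'aababab'

The pumped string is 'aababab' with length 7.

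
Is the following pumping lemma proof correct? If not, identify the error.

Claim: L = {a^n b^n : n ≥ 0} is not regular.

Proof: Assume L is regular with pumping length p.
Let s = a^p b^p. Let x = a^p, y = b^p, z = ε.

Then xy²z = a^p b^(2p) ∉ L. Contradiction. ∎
The proof is INCORRECT.

Error: The decomposition violates |xy| ≤ p.
With x = a^p and y = b^p, we have |xy| = 2p > p.
The pumping lemma requires |xy| ≤ p, so y must be within the first p characters.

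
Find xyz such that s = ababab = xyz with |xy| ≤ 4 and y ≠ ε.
x = '', y = 'aba', z = 'bab'

For s = ababab and p = 4, one valid decomposition is:
- x = '' (length 0)
- y = 'aba' (length 3)
- z = 'bab' (length 3)

Verification:
- xyz = '' + 'aba' + 'bab' = ababab ✓
- |xy| = 3 ≤ 4 ✓
- |y| = 3 > 0 ✓

All pumping lemma constraints are satisfied.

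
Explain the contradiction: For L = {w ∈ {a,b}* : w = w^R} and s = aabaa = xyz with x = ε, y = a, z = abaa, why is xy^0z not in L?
xy⁰z = abaa ∉ L

Pumping with i = 0 replaces y = a by y⁰ = ε:
- Original: s = xyz = aabaa; aabaa reversed is aabaa, the same string, so it is a palindrome and is in L
- Pumped: xy⁰z = ε · ε · abaa = abaa
- abaa reversed is aaba ≠ abaa, so it is not a palindrome and is not in L

The pumping lemma would require xy⁰z ∈ L, so this decomposition yields a contradiction.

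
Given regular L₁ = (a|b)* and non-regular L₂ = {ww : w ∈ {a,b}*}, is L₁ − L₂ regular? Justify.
No — L₁ − L₂ is not regular.

L₁ − L₂ is the complement of {ww} within {a,b}*. If it were regular, its complement {ww} would be regular as well (regular languages are closed under complement) — contradiction. So L₁ − L₂ is not regular.

Note that the bare facts "L₁ regular, L₂ non-regular" do not settle the question by themselves: the closure of regular languages under ∪, ∩, complement and difference applies only when BOTH operands are regular. With a non-regular operand the result can come out regular or non-regular depending on the specific languages, so one has to work out L₁ − L₂ for this particular pair, as above.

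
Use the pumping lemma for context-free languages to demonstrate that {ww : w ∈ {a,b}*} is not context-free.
Assume for contradiction that L is context-free, and let p ≥ 1 be the pumping length given by the pumping lemma for CFLs.
Choose s = a^p b^p a^p b^p. Then s ∈ L (take w = a^p b^p) and |s| = 4p ≥ p.
By the CFL pumping lemma, s = uvxyz for some u, v, x, y, z with |vxy| ≤ p, |vy| ≥ 1, and uv^i xy^i z ∈ L for every i ≥ 0.

Write s as four blocks A₁ B₁ A₂ B₂ with A₁ = A₂ = a^p and B₁ = B₂ = b^p. Since |vxy| ≤ p, the window vxy lies inside at most two adjacent blocks. Take i = 0 and let t = uxz, so |t| = 4p − |vy| with 1 ≤ |vy| ≤ p. If |t| is odd, t ∉ L immediately, so assume |vy| is even (hence |vy| ≥ 2) and |t|/2 = 2p − |vy|/2, which satisfies p ≤ |t|/2 ≤ 2p − 1.

Case 1 (vxy inside A₁B₁): t = a^(p−j) b^(p−l) a^p b^p with j + l = |vy|. The second half of t has length < 2p, so it is a suffix of the trailing a^p b^p and ends in b; the first half is a^(p−j) b^(p−l) a^((j+l)/2), which ends in a because (j+l)/2 ≥ 1. The halves differ, so t ∉ L.

Case 2 (vxy inside B₁A₂, straddling the middle): t = a^p b^(p−j) a^(p−l) b^p with j + l = |vy|. If t = ww, then w is a prefix of t of length ≥ p, so w begins with a^p; and w is a suffix of t of length ≥ p, so w ends with b^p. That forces |w| ≥ 2p, contradicting |w| = |t|/2 ≤ 2p − 1. So t ∉ L.

Case 3 (vxy inside A₂B₂): t = a^p b^p a^(p−j) b^(p−l) with j + l = |vy|. The first half of t is a prefix of a^p b^p, so it begins with a; the second half is b^((j+l)/2) a^(p−j) b^(p−l), which begins with b. The halves differ, so t ∉ L.

In every case uv⁰xy⁰z = uxz ∉ L.

This contradicts the CFL pumping lemma, which requires uv^i xy^i z ∈ L for all i ≥ 0.
Hence L = {ww : w ∈ {a,b}*} is not context-free. ∎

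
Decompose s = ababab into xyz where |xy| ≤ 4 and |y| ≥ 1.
x = '', y = 'ab', z = 'abab'

For s = ababab and p = 4, one valid decomposition is:
- x = '' (length 0)
- y = 'ab' (length 2)
- z = 'abab' (length 4)

Verification:
- xyz = '' + 'ab' + 'abab' = ababab ✓
- |xy| = 2 ≤ 4 ✓
- |y| = 2 > 0 ✓

All pumping lemma constraints are satisfied.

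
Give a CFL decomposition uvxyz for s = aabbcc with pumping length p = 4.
u='a', v='a', x='bb', y='c', z='c'

For s = aabbcc with pumping length p = 4:

One valid decomposition:
- u = 'a'
- v = 'a'
- x = 'bb'
- y = 'c'
- z = 'c'

Verification:
- uvxyz = 'a' + 'a' + 'bb' + 'c' + 'c' = aabbcc ✓
- |vxy| = |'abbc'| = 4 ≤ 4 ✓
- |vy| = |'ac'| = 2 > 0 ✓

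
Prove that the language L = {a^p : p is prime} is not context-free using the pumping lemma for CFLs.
Assume for contradiction that L is context-free, and let p ≥ 1 be the pumping length given by the pumping lemma for CFLs.
Choose a prime q with q ≥ p and let s = a^q. Then s ∈ L and |s| = q ≥ p.
By the CFL pumping lemma, s = uvxyz for some u, v, x, y, z with |vxy| ≤ p, |vy| ≥ 1, and uv^i xy^i z ∈ L for every i ≥ 0.
All symbols are a's, so only lengths matter: let k = |vy|, with 1 ≤ k ≤ p. Then |uv^i xy^i z| = q + (i − 1)k.

Take i = q + 1: the length is q + qk = q(k + 1).
Both factors satisfy q ≥ 2 and k + 1 ≥ 2, so q(k + 1) is composite and uv^(q+1) xy^(q+1) z ∉ L.

This contradicts the CFL pumping lemma, which requires uv^i xy^i z ∈ L for all i ≥ 0.
Hence L = {a^p : p is prime} is not context-free. ∎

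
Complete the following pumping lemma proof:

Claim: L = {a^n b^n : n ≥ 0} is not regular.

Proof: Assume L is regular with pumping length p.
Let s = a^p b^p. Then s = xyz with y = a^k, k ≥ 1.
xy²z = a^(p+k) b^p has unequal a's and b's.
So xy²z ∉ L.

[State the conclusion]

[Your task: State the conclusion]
This contradicts the pumping lemma for regular languages,
which guarantees xy^i z ∈ L for all i ≥ 0.

Since our assumption that L is regular leads to a contradiction,
we conclude that L = {a^n b^n : n ≥ 0} is NOT regular. ∎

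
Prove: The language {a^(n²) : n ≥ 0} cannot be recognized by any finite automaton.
Assume for contradiction that L is regular, and let p ≥ 1 be the pumping length given by the pumping lemma.
Choose s = a^(p²). Then s ∈ L and |s| = p² ≥ p.
By the pumping lemma, s = xyz for some x, y, z with |xy| ≤ p, |y| ≥ 1, and xy^i z ∈ L for every i ≥ 0.
Here y = a^k for some k with 1 ≤ k ≤ |xy| ≤ p.

Take i = 2: |xy²z| = p² + k.
Now p² < p² + k ≤ p² + p < p² + 2p + 1 = (p + 1)².
So |xy²z| lies strictly between the consecutive squares p² and (p + 1)², hence is not a perfect square, and xy²z ∉ L.

This contradicts the pumping lemma, which requires xy^i z ∈ L for all i ≥ 0.
Hence L = {a^(n²) : n ≥ 0} is not regular. ∎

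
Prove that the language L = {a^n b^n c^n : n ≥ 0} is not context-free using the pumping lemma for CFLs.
Assume for contradiction that L is context-free, and let p ≥ 1 be the pumping length given by the pumping lemma for CFLs.
Choose s = a^p b^p c^p. Then s ∈ L and |s| = 3p ≥ p.
By the CFL pumping lemma, s = uvxyz for some u, v, x, y, z with |vxy| ≤ p, |vy| ≥ 1, and uv^i xy^i z ∈ L for every i ≥ 0.

Because |vxy| ≤ p, the window vxy cannot contain both an a and a c: any substring of s containing both must include the entire block b^p plus at least one a and one c, so it has length ≥ p + 2 > p.
Hence at least one of the letters a, c does not occur in vy at all.

Take i = 0: the string uxz is obtained from s by deleting |vy| ≥ 1 symbols, so |uxz| = 3p − |vy| < 3p.
But the letter (a or c) that does not occur in vy still occurs exactly p times in uxz. Every string of L with exactly p copies of some letter is a^p b^p c^p, of length 3p. Since |uxz| < 3p, uxz ∉ L.

This contradicts the CFL pumping lemma, which requires uv^i xy^i z ∈ L for all i ≥ 0.
Hence L = {a^n b^n c^n : n ≥ 0} is not context-free. ∎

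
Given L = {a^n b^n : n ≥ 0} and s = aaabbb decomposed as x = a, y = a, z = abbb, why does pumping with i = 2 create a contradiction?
xy²z = aaaabbb ∉ L

Pumping with i = 2 replaces y = a by y² = aa:
- Original: s = xyz = aaabbb; aaabbb = a^3 b^3 has equal counts (3 = 3), so it is in L
- Pumped: xy²z = a · aa · abbb = aaaabbb
- aaaabbb has 4 a's and 3 b's; 4 ≠ 3, so it is not in L

The pumping lemma would require xy²z ∈ L, so this decomposition yields a contradiction.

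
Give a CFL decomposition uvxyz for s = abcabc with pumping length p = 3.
u='ab', v='c', x='a', y='b', z='c'

For s = abcabc with pumping length p = 3:

One valid decomposition:
- u = 'ab'
- v = 'c'
- x = 'a'
- y = 'b'
- z = 'c'

Verification:
- uvxyz = 'ab' + 'c' + 'a' + 'b' + 'c' = abcabc ✓
- |vxy| = |'cab'| = 3 ≤ 3 ✓
- |vy| = |'cb'| = 2 > 0 ✓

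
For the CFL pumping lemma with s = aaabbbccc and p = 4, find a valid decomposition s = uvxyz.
u='aa', v='a', x='bb', y='b', z='ccc'

For s = aaabbbccc with pumping length p = 4:

One valid decomposition:
- u = 'aa'
- v = 'a'
- x = 'bb'
- y = 'b'
- z = 'ccc'

Verification:
- uvxyz = 'aa' + 'a' + 'bb' + 'b' + 'ccc' = aaabbbccc ✓
- |vxy| = |'abbb'| = 4 ≤ 4 ✓
- |vy| = |'ab'| = 2 > 0 ✓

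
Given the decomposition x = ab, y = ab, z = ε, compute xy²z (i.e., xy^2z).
ababab

Given x = 'ab', y = 'ab', z = '' and i = 2:

xy^2z = x + y·y·...·y (2 times) + z
       = 'ab' + 'ab'^2 + ''
       = 'ab' + 'abab' + ''
       = 'ababab'

The pumped string is 'ababab' with length 6.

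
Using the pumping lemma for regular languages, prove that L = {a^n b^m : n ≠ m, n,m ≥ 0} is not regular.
Assume for contradiction that L is regular, and let p ≥ 1 be the pumping length given by the pumping lemma.
Choose s = a^p b^(p + p!). Then s ∈ L because p ≠ p + p! (as p! ≥ 1), and |s| ≥ p.
By the pumping lemma, s = xyz for some x, y, z with |xy| ≤ p, |y| ≥ 1, and xy^i z ∈ L for every i ≥ 0.
Since |xy| ≤ p and the first p symbols of s are all a's, y = a^k for some k with 1 ≤ k ≤ p.
For every i ≥ 0, xy^i z = a^(p + (i − 1)k) b^(p + p!).

Because 1 ≤ k ≤ p, k divides p!. Let t = p!/k (a positive integer) and take i = t + 1.
Then the number of a's is p + tk = p + p!, which equals the number of b's.
So xy^(t+1) z = a^(p + p!) b^(p + p!) has equally many a's and b's and is NOT in L.

This contradicts the pumping lemma, which requires xy^i z ∈ L for all i ≥ 0.
Hence L = {a^n b^m : n ≠ m, n,m ≥ 0} is not regular. ∎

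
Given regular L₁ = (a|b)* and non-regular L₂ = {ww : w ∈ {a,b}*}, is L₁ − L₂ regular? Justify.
No — L₁ − L₂ is not regular.

L₁ − L₂ is the complement of {ww} within {a,b}*. If it were regular, its complement {ww} would be regular as well (regular languages are closed under complement) — contradiction. So L₁ − L₂ is not regular.

Note that the bare facts "L₁ regular, L₂ non-regular" do not settle the question by themselves: the closure of regular languages under ∪, ∩, complement and difference applies only when BOTH operands are regular. With a non-regular operand the result can come out regular or non-regular depending on the specific languages, so one has to work out L₁ − L₂ for this particular pair, as above.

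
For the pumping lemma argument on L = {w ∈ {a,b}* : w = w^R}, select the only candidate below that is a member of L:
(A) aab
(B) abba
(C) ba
(B) abba

The pumping lemma is applied to a string s that lies in L, so first check membership of each option:
- (A) aab reversed is baa ≠ aab, so it is not a palindrome and is not in L ✗
- (B) abba reversed is abba, the same string, so it is a palindrome and is in L ✓
- (C) ba reversed is ab ≠ ba, so it is not a palindrome and is not in L ✗

Only (B) abba is in L, so it is the only candidate that could play the role of s.
(In a complete proof one picks s in terms of the pumping length p so that |s| ≥ p is guaranteed; a fixed string like abba illustrates the shape of such an s.)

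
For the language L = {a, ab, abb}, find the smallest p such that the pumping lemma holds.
p = 4

For a finite language L, the pumping lemma holds vacuously if p > max|s| for s ∈ L.

The longest string in L = {a, ab, abb} has length 3.
If p = 4, then no string s ∈ L has |s| ≥ p, so the condition is vacuously true.

The minimum pumping length is p = 4.

Why no smaller p works: for any p ≤ 3, the longest string s ∈ L has |s| = 3 ≥ p, so it would
have to be pumpable; but pumping up (i = 2, 3, ...) produces ever longer strings, which cannot all lie in the
finite language L. So the pumping property fails for every p ≤ 3.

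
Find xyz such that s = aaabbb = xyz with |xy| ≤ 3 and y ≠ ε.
x = '', y = 'aaa', z = 'bbb'

For s = aaabbb and p = 3, one valid decomposition is:
- x = '' (length 0)
- y = 'aaa' (length 3)
- z = 'bbb' (length 3)

Verification:
- xyz = '' + 'aaa' + 'bbb' = aaabbb ✓
- |xy| = 3 ≤ 3 ✓
- |y| = 3 > 0 ✓

All pumping lemma constraints are satisfied.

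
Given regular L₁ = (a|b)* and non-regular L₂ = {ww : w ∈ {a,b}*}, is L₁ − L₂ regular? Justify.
No — L₁ − L₂ is not regular.

L₁ − L₂ is the complement of {ww} within {a,b}*. If it were regular, its complement {ww} would be regular as well (regular languages are closed under complement) — contradiction. So L₁ − L₂ is not regular.

Note that the bare facts "L₁ regular, L₂ non-regular" do not settle the question by themselves: the closure of regular languages under ∪, ∩, complement and difference applies only when BOTH operands are regular. With a non-regular operand the result can come out regular or non-regular depending on the specific languages, so one has to work out L₁ − L₂ for this particular pair, as above.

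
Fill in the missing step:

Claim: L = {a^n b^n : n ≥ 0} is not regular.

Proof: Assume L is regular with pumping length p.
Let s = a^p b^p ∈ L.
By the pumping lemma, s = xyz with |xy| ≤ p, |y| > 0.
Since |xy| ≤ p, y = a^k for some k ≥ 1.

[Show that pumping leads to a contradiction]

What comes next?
Consider xy²z = a^(p+k) b^p.

Since k ≥ 1, we have p + k > p.
So xy²z has more a's than b's: (p+k) a's vs p b's.
This means xy²z ∉ L because a^n b^n requires equal counts.

This contradicts the pumping lemma which states xy²z ∈ L.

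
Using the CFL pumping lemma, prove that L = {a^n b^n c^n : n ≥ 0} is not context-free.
Assume for contradiction that L is context-free, and let p ≥ 1 be the pumping length given by the pumping lemma for CFLs.
Choose s = a^p b^p c^p. Then s ∈ L and |s| = 3p ≥ p.
By the CFL pumping lemma, s = uvxyz for some u, v, x, y, z with |vxy| ≤ p, |vy| ≥ 1, and uv^i xy^i z ∈ L for every i ≥ 0.

Because |vxy| ≤ p, the window vxy cannot contain both an a and a c: any substring of s containing both must include the entire block b^p plus at least one a and one c, so it has length ≥ p + 2 > p.
Hence at least one of the letters a, c does not occur in vy at all.

Take i = 0: the string uxz is obtained from s by deleting |vy| ≥ 1 symbols, so |uxz| = 3p − |vy| < 3p.
But the letter (a or c) that does not occur in vy still occurs exactly p times in uxz. Every string of L with exactly p copies of some letter is a^p b^p c^p, of length 3p. Since |uxz| < 3p, uxz ∉ L.

This contradicts the CFL pumping lemma, which requires uv^i xy^i z ∈ L for all i ≥ 0.
Hence L = {a^n b^n c^n : n ≥ 0} is not context-free. ∎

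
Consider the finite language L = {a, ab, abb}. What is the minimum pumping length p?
p = 4

For a finite language L, the pumping lemma holds vacuously if p > max|s| for s ∈ L.

The longest string in L = {a, ab, abb} has length 3.
If p = 4, then no string s ∈ L has |s| ≥ p, so the condition is vacuously true.

The minimum pumping length is p = 4.

Why no smaller p works: for any p ≤ 3, the longest string s ∈ L has |s| = 3 ≥ p, so it would
have to be pumpable; but pumping up (i = 2, 3, ...) produces ever longer strings, which cannot all lie in the
finite language L. So the pumping property fails for every p ≤ 3.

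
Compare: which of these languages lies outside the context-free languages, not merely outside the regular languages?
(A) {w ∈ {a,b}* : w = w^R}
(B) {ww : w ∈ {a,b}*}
(B) {ww : w ∈ {a,b}*}

(B) {ww : w ∈ {a,b}*} requires the CFL pumping lemma.

- {w ∈ {a,b}* : w = w^R} is context-free (but not regular)
  • Can be shown non-regular with the regular pumping lemma
  • After pumping, the string is no longer symmetric

- {ww : w ∈ {a,b}*} is NOT context-free
  • Requires the CFL pumping lemma to prove
  • Cannot verify equality of two arbitrary substrings

The CFL pumping lemma is "stronger" in that it can prove non-membership
in the larger class of context-free languages.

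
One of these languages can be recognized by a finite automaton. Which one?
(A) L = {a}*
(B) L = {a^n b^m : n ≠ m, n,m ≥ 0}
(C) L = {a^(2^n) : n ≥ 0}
(A) {a}*

(A) L = {a}* is regular.

This can be recognized by a finite automaton (DFA/NFA).
Regular expressions like {a}* define regular languages.

The other choices are not regular:
- {a^n b^m : n ≠ m, n,m ≥ 0}: After pumping a's, we can make n = m
- {a^(2^n) : n ≥ 0}: After pumping, length is no longer a power of 2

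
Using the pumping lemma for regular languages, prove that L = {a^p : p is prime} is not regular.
Assume for contradiction that L is regular, and let p ≥ 1 be the pumping length given by the pumping lemma.
Choose a prime q with q ≥ p (one exists because there are infinitely many primes) and let s = a^q. Then s ∈ L and |s| = q ≥ p.
By the pumping lemma, s = xyz for some x, y, z with |xy| ≤ p, |y| ≥ 1, and xy^i z ∈ L for every i ≥ 0.
Here y = a^k for some k with 1 ≤ k ≤ p, and xy^i z = a^(q + (i − 1)k) for every i ≥ 0.

Take i = q + 1: |xy^(q+1) z| = q + qk = q(k + 1).
Both factors satisfy q ≥ 2 and k + 1 ≥ 2, so q(k + 1) is composite, and xy^(q+1) z ∉ L.

This contradicts the pumping lemma, which requires xy^i z ∈ L for all i ≥ 0.
Hence L = {a^p : p is prime} is not regular. ∎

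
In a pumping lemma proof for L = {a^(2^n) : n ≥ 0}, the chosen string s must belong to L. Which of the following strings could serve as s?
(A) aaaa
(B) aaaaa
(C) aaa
(A) aaaa

The pumping lemma is applied to a string s that lies in L, so first check membership of each option:
- (A) aaaa has length 4 = 2^2, so it is in L ✓
- (B) aaaaa has length 5, strictly between 2^2 = 4 and 2^3 = 8, so it is not in L ✗
- (C) aaa has length 3, strictly between 2^1 = 2 and 2^2 = 4, so it is not in L ✗

Only (A) aaaa is in L, so it is the only candidate that could play the role of s.
(In a complete proof one picks s in terms of the pumping length p so that |s| ≥ p is guaranteed; a fixed string like aaaa illustrates the shape of such an s.)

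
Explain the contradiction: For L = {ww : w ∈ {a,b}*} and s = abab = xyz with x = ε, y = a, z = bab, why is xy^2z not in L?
xy²z = aabab ∉ L

Pumping with i = 2 replaces y = a by y² = aa:
- Original: s = xyz = abab; abab splits into halves ab · ab, which are equal, so it is in L (w = ab)
- Pumped: xy²z = ε · aa · bab = aabab
- aabab has odd length 5, so it cannot be written as ww and is not in L

The pumping lemma would require xy²z ∈ L, so this decomposition yields a contradiction.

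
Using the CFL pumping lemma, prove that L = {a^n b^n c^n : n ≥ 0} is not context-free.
Assume for contradiction that L is context-free, and let p ≥ 1 be the pumping length given by the pumping lemma for CFLs.
Choose s = a^p b^p c^p. Then s ∈ L and |s| = 3p ≥ p.
By the CFL pumping lemma, s = uvxyz for some u, v, x, y, z with |vxy| ≤ p, |vy| ≥ 1, and uv^i xy^i z ∈ L for every i ≥ 0.

Because |vxy| ≤ p, the window vxy cannot contain both an a and a c: any substring of s containing both must include the entire block b^p plus at least one a and one c, so it has length ≥ p + 2 > p.
Hence at least one of the letters a, c does not occur in vy at all.

Take i = 0: the string uxz is obtained from s by deleting |vy| ≥ 1 symbols, so |uxz| = 3p − |vy| < 3p.
But the letter (a or c) that does not occur in vy still occurs exactly p times in uxz. Every string of L with exactly p copies of some letter is a^p b^p c^p, of length 3p. Since |uxz| < 3p, uxz ∉ L.

This contradicts the CFL pumping lemma, which requires uv^i xy^i z ∈ L for all i ≥ 0.
Hence L = {a^n b^n c^n : n ≥ 0} is not context-free. ∎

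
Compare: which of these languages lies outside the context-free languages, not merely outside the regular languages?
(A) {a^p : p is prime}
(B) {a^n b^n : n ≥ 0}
(A) {a^p : p is prime}

(A) {a^p : p is prime} requires the CFL pumping lemma.

- {a^n b^n : n ≥ 0} is context-free (but not regular)
  • Can be shown non-regular with the regular pumping lemma
  • After pumping, the number of a's and b's become unequal

- {a^p : p is prime} is NOT context-free
  • Requires the CFL pumping lemma to prove
  • The CFL pumping lemma also fails because prime gaps are unbounded

The CFL pumping lemma is "stronger" in that it can prove non-membership
in the larger class of context-free languages.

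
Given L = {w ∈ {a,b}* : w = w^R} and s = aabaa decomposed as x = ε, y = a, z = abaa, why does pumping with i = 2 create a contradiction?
xy²z = aaabaa ∉ L

Pumping with i = 2 replaces y = a by y² = aa:
- Original: s = xyz = aabaa; aabaa reversed is aabaa, the same string, so it is a palindrome and is in L
- Pumped: xy²z = ε · aa · abaa = aaabaa
- aaabaa reversed is aabaaa ≠ aaabaa, so it is not a palindrome and is not in L

The pumping lemma would require xy²z ∈ L, so this decomposition yields a contradiction.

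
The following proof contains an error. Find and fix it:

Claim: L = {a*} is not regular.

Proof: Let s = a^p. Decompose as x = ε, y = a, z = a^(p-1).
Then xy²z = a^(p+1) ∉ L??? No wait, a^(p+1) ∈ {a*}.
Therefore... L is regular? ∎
Error: The proof attempts to show a*  is not regular, but a* IS regular!

Correction: a* is a regular language (recognized by a simple DFA with one accepting state and self-loop on 'a'). The pumping lemma can only prove non-regularity, not regularity. For regular languages, pumping always works.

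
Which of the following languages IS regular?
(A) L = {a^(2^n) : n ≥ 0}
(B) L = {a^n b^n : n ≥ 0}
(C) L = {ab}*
(C) {ab}*

(C) L = {ab}* is regular.

This can be recognized by a finite automaton (DFA/NFA).
Regular expressions like {ab}* define regular languages.

The other choices are not regular:
- {a^n b^n : n ≥ 0}: After pumping, the number of a's and b's become unequal
- {a^(2^n) : n ≥ 0}: After pumping, length is no longer a power of 2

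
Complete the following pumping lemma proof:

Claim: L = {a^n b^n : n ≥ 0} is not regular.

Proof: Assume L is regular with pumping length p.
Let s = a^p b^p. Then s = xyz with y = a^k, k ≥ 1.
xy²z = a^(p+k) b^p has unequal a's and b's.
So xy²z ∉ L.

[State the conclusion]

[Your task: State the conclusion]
This contradicts the pumping lemma for regular languages,
which guarantees xy^i z ∈ L for all i ≥ 0.

Since our assumption that L is regular leads to a contradiction,
we conclude that L = {a^n b^n : n ≥ 0} is NOT regular. ∎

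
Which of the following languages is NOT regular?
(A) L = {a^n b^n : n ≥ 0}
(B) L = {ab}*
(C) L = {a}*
(A) {a^n b^n : n ≥ 0}

(A) L = {a^n b^n : n ≥ 0} is NOT regular.

The pumping lemma can be used to prove this:
After pumping, the number of a's and b's become unequal

The other languages are regular because they can be recognized by finite automata.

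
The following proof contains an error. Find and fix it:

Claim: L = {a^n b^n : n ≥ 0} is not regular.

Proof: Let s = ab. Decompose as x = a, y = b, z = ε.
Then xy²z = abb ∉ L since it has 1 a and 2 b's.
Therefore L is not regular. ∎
Error: The string s = ab might be shorter than the pumping length p.

Correction: Choose s = a^p b^p to ensure |s| ≥ p. Also, the decomposition is wrong: with |xy| ≤ p, y cannot include b's when s starts with p a's.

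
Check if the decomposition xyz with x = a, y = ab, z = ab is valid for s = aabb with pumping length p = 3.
Violated: xyz = s

The decomposition x = a, y = ab, z = ab for s = aabb with p = 3
violates the constraint: xyz = s

xyz = 'a' + 'ab' + 'ab' = 'aabab' ≠ 'aabb' = s. The decomposition doesn't reconstruct s.

Pumping lemma constraints:
1. xyz = s (decomposition is valid)
2. |xy| ≤ p
3. |y| > 0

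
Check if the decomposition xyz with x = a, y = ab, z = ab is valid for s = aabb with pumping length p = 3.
Violated: xyz = s

The decomposition x = a, y = ab, z = ab for s = aabb with p = 3
violates the constraint: xyz = s

xyz = 'a' + 'ab' + 'ab' = 'aabab' ≠ 'aabb' = s. The decomposition doesn't reconstruct s.

Pumping lemma constraints:
1. xyz = s (decomposition is valid)
2. |xy| ≤ p
3. |y| > 0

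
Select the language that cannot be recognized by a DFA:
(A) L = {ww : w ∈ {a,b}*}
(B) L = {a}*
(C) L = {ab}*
(A) {ww : w ∈ {a,b}*}

(A) L = {ww : w ∈ {a,b}*} is NOT regular.

The pumping lemma can be used to prove this:
After pumping, the two halves no longer match

The other languages are regular because they can be recognized by finite automata.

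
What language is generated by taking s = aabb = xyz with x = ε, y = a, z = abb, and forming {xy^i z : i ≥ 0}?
{xy^i z : i ≥ 0} = {a^(i+1) b^2 : i ≥ 0} = {abb, aabb, aaabb, ...}

With x = ε, y = a, z = abb: Starting with aabb and pumping the first 'a' (z = abb keeps the second 'a'), we get strings with i+1 a's followed by 2 b's for i = 0, 1, 2, ...; note bb is not produced because z always contributes one a.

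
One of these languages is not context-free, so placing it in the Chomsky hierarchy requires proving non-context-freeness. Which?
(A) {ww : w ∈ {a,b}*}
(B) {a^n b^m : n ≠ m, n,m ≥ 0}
(A) {ww : w ∈ {a,b}*}

(A) {ww : w ∈ {a,b}*} requires the CFL pumping lemma.

- {a^n b^m : n ≠ m, n,m ≥ 0} is context-free (but not regular)
  • Can be shown non-regular with the regular pumping lemma
  • After pumping a's, we can make n = m

- {ww : w ∈ {a,b}*} is NOT context-free
  • Requires the CFL pumping lemma to prove
  • Even a PDA cannot compare two arbitrary halves symbol by symbol; CFL pumping on a^p b^p a^p b^p fails

The CFL pumping lemma is "stronger" in that it can prove non-membership
in the larger class of context-free languages.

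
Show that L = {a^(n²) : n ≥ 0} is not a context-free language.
Assume for contradiction that L is context-free, and let p ≥ 1 be the pumping length given by the pumping lemma for CFLs.
Choose s = a^(p²). Then s ∈ L and |s| = p² ≥ p.
By the CFL pumping lemma, s = uvxyz for some u, v, x, y, z with |vxy| ≤ p, |vy| ≥ 1, and uv^i xy^i z ∈ L for every i ≥ 0.
All symbols are a's, so only lengths matter: let k = |vy|, with 1 ≤ k ≤ |vxy| ≤ p.

Take i = 2: |uv²xy²z| = p² + k, and p² < p² + k ≤ p² + p < (p + 1)².
So the length lies strictly between consecutive squares and is not a perfect square; uv²xy²z ∉ L.

This contradicts the CFL pumping lemma, which requires uv^i xy^i z ∈ L for all i ≥ 0.
Hence L = {a^(n²) : n ≥ 0} is not context-free. ∎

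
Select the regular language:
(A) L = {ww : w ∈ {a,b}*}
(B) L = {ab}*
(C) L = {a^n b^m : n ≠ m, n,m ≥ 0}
(B) {ab}*

(B) L = {ab}* is regular.

This can be recognized by a finite automaton (DFA/NFA).
Regular expressions like {ab}* define regular languages.

The other choices are not regular:
- {a^n b^m : n ≠ m, n,m ≥ 0}: After pumping a's, we can make n = m
- {ww : w ∈ {a,b}*}: After pumping, the two halves no longer match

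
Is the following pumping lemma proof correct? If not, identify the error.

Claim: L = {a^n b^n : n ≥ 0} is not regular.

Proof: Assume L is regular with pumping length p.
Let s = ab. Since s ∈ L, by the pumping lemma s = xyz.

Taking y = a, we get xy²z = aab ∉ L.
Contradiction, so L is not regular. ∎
The proof is INCORRECT.

Error: The string s = ab may be shorter than p.
The pumping lemma only applies to strings with |s| ≥ p, and p is not under our control.
We must choose s in terms of p, e.g. s = a^p b^p, to ensure |s| ≥ p.
(The proof also fixes one particular y; a valid argument must handle every decomposition with |xy| ≤ p and |y| ≥ 1 — for s = a^p b^p this forces y = a^k, and then xy²z = a^(p+k) b^p ∉ L.)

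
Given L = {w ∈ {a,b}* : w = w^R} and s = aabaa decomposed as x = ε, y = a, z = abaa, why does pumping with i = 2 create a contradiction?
xy²z = aaabaa ∉ L

Pumping with i = 2 replaces y = a by y² = aa:
- Original: s = xyz = aabaa; aabaa reversed is aabaa, the same string, so it is a palindrome and is in L
- Pumped: xy²z = ε · aa · abaa = aaabaa
- aaabaa reversed is aabaaa ≠ aaabaa, so it is not a palindrome and is not in L

The pumping lemma would require xy²z ∈ L, so this decomposition yields a contradiction.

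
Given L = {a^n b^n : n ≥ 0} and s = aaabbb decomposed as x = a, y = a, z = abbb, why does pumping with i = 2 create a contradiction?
xy²z = aaaabbb ∉ L

Pumping with i = 2 replaces y = a by y² = aa:
- Original: s = xyz = aaabbb; aaabbb = a^3 b^3 has equal counts (3 = 3), so it is in L
- Pumped: xy²z = a · aa · abbb = aaaabbb
- aaaabbb has 4 a's and 3 b's; 4 ≠ 3, so it is not in L

The pumping lemma would require xy²z ∈ L, so this decomposition yields a contradiction.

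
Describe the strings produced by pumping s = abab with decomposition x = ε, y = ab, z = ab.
{xy^i z : i ≥ 0} = {(ab)^(i+1) : i ≥ 0} = {ab, abab, ababab, ...}

With x = ε, y = ab, z = ab: Pumping 'ab' gives strings of alternating a's and b's.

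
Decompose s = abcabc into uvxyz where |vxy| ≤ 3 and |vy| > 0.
u='ab', v='c', x='a', y='b', z='c'

For s = abcabc with pumping length p = 3:

One valid decomposition:
- u = 'ab'
- v = 'c'
- x = 'a'
- y = 'b'
- z = 'c'

Verification:
- uvxyz = 'ab' + 'c' + 'a' + 'b' + 'c' = abcabc ✓
- |vxy| = |'cab'| = 3 ≤ 3 ✓
- |vy| = |'cb'| = 2 > 0 ✓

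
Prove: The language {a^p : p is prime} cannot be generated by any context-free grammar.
Assume for contradiction that L is context-free, and let p ≥ 1 be the pumping length given by the pumping lemma for CFLs.
Choose a prime q with q ≥ p and let s = a^q. Then s ∈ L and |s| = q ≥ p.
By the CFL pumping lemma, s = uvxyz for some u, v, x, y, z with |vxy| ≤ p, |vy| ≥ 1, and uv^i xy^i z ∈ L for every i ≥ 0.
All symbols are a's, so only lengths matter: let k = |vy|, with 1 ≤ k ≤ p. Then |uv^i xy^i z| = q + (i − 1)k.

Take i = q + 1: the length is q + qk = q(k + 1).
Both factors satisfy q ≥ 2 and k + 1 ≥ 2, so q(k + 1) is composite and uv^(q+1) xy^(q+1) z ∉ L.

This contradicts the CFL pumping lemma, which requires uv^i xy^i z ∈ L for all i ≥ 0.
Hence L = {a^p : p is prime} is not context-free. ∎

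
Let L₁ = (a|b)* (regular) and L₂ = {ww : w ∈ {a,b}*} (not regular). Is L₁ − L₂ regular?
No — L₁ − L₂ is not regular.

L₁ − L₂ is the complement of {ww} within {a,b}*. If it were regular, its complement {ww} would be regular as well (regular languages are closed under complement) — contradiction. So L₁ − L₂ is not regular.

Note that the bare facts "L₁ regular, L₂ non-regular" do not settle the question by themselves: the closure of regular languages under ∪, ∩, complement and difference applies only when BOTH operands are regular. With a non-regular operand the result can come out regular or non-regular depending on the specific languages, so one has to work out L₁ − L₂ for this particular pair, as above.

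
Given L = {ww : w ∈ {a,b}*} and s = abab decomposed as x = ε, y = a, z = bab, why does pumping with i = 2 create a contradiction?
xy²z = aabab ∉ L

Pumping with i = 2 replaces y = a by y² = aa:
- Original: s = xyz = abab; abab splits into halves ab · ab, which are equal, so it is in L (w = ab)
- Pumped: xy²z = ε · aa · bab = aabab
- aabab has odd length 5, so it cannot be written as ww and is not in L

The pumping lemma would require xy²z ∈ L, so this decomposition yields a contradiction.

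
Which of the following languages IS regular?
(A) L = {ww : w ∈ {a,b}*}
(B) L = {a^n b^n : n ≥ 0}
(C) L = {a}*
(C) {a}*

(C) L = {a}* is regular.

This can be recognized by a finite automaton (DFA/NFA).
Regular expressions like {a}* define regular languages.

The other choices are not regular:
- {ww : w ∈ {a,b}*}: After pumping, the two halves no longer match
- {a^n b^n : n ≥ 0}: After pumping, the number of a's and b's become unequal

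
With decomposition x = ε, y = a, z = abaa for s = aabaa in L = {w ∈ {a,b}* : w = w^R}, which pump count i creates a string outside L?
i = 2

xy²z = ε · aa · abaa = aaabaa; aaabaa reversed is aabaaa ≠ aaabaa, so it is not a palindrome and is not in L.
(Other choices also work, e.g. i = 0, 3; only i = 1 is guaranteed to stay in L since xy¹z = s.)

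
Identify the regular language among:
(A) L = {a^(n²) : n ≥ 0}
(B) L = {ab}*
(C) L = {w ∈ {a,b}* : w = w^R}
(B) {ab}*

(B) L = {ab}* is regular.

This can be recognized by a finite automaton (DFA/NFA).
Regular expressions like {ab}* define regular languages.

The other choices are not regular:
- {w ∈ {a,b}* : w = w^R}: After pumping, the string is no longer symmetric
- {a^(n²) : n ≥ 0}: After pumping, length is no longer a perfect square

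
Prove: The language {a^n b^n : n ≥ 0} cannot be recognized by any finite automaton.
Assume for contradiction that L is regular, and let p ≥ 1 be the pumping length given by the pumping lemma.
Choose s = a^p b^p. Then s ∈ L and |s| = 2p ≥ p.
By the pumping lemma, s = xyz for some x, y, z with |xy| ≤ p, |y| ≥ 1, and xy^i z ∈ L for every i ≥ 0.
Since |xy| ≤ p and the first p symbols of s are all a's, we must have y = a^k for some k with 1 ≤ k ≤ p.

Take i = 2: xy²z = a^(p + k) b^p.
This string has p + k a's but p b's, and p + k > p because k ≥ 1. So xy²z ∉ L.

This contradicts the pumping lemma, which requires xy^i z ∈ L for all i ≥ 0.
Hence L = {a^n b^n : n ≥ 0} is not regular. ∎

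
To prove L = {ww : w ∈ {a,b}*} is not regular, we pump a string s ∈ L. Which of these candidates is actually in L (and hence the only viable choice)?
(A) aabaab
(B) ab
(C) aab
(A) aabaab

The pumping lemma is applied to a string s that lies in L, so first check membership of each option:
- (A) aabaab splits into halves aab · aab, which are equal, so it is in L (w = aab) ✓
- (B) ab has length 2; its halves are a and b, which differ, so it is not in L ✗
- (C) aab has odd length 3, so it cannot be written as ww and is not in L ✗

Only (A) aabaab is in L, so it is the only candidate that could play the role of s.
(In a complete proof one picks s in terms of the pumping length p so that |s| ≥ p is guaranteed; a fixed string like aabaab illustrates the shape of such an s.)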